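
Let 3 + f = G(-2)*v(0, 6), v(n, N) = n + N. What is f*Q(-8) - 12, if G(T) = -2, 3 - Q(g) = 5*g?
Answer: -657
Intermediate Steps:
Q(g) = 3 - 5*g
v(n, N) = N + n
f = -15 (f = -3 - 2*(6 + 0) = -3 - 2*6 = -3 - 12 = -15)
f*Q(-8) - 12 = -15*(3 - 5*(-8)) - 12 = -15*(3 + 40) - 12 = -15*43 - 12 = -645 - 12 = -657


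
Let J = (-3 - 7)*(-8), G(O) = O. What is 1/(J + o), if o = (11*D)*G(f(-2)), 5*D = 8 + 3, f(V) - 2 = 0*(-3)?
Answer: 5/642 ≈ 0.0077882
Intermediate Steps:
f(V) = 2 (f(V) = 2 + 0*(-3) = 2 + 0 = 2)
J = 80 (J = -10*(-8) = 80)
D = 11/5 (D = (8 + 3)/5 = (⅕)*11 = 11/5 ≈ 2.2000)
o = 242/5 (o = (11*(11/5))*2 = (121/5)*2 = 242/5 ≈ 48.400)
1/(J + o) = 1/(80 + 242/5) = 1/(642/5) = 5/642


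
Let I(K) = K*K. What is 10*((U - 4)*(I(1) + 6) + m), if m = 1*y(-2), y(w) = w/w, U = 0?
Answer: -270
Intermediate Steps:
y(w) = 1
I(K) = K**2
m = 1 (m = 1*1 = 1)
10*((U - 4)*(I(1) + 6) + m) = 10*((0 - 4)*(1**2 + 6) + 1) = 10*(-4*(1 + 6) + 1) = 10*(-4*7 + 1) = 10*(-28 + 1) = 10*(-27) = -270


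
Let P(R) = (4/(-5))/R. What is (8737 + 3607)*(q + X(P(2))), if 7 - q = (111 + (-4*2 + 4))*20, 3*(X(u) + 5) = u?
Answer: -395896768/15 ≈ -2.6393e+7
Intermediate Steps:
P(R) = -4/(5*R) (P(R) = (4*(-⅕))/R = -4/(5*R))
X(u) = -5 + u/3
q = -2133 (q = 7 - (111 + (-4*2 + 4))*20 = 7 - (111 + (-8 + 4))*20 = 7 - (111 - 4)*20 = 7 - 107*20 = 7 - 1*2140 = 7 - 2140 = -2133)
(8737 + 3607)*(q + X(P(2))) = (8737 + 3607)*(-2133 + (-5 + (-⅘/2)/3)) = 12344*(-2133 + (-5 + (-⅘*½)/3)) = 12344*(-2133 + (-5 + (⅓)*(-⅖))) = 12344*(-2133 + (-5 - 2/15)) = 12344*(-2133 - 77/15) = 12344*(-32072/15) = -395896768/15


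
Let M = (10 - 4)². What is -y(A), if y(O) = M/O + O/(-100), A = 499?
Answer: 245401/49900 ≈ 4.9179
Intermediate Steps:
M = 36 (M = 6² = 36)
y(O) = 36/O - O/100 (y(O) = 36/O + O/(-100) = 36/O + O*(-1/100) = 36/O - O/100)
-y(A) = -(36/499 - 1/100*499) = -(36*(1/499) - 499/100) = -(36/499 - 499/100) = -1*(-245401/49900) = 245401/49900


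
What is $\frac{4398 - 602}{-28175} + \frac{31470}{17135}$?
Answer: $\frac{7144546}{4198075} \approx 1.7019$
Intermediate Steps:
$\frac{4398 - 602}{-28175} + \frac{31470}{17135} = 3796 \left(- \frac{1}{28175}\right) + 31470 \cdot \frac{1}{17135} = - \frac{3796}{28175} + \frac{6294}{3427} = \frac{7144546}{4198075}$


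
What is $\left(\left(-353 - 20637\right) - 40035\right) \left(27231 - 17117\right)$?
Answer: $-617206850$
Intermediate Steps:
$\left(\left(-353 - 20637\right) - 40035\right) \left(27231 - 17117\right) = \left(\left(-353 - 20637\right) - 40035\right) 10114 = \left(-20990 - 40035\right) 10114 = \left(-61025\right) 10114 = -617206850$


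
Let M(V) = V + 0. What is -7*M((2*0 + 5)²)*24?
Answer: -4200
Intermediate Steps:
M(V) = V
-7*M((2*0 + 5)²)*24 = -7*(2*0 + 5)²*24 = -7*(0 + 5)²*24 = -7*5²*24 = -7*25*24 = -175*24 = -4200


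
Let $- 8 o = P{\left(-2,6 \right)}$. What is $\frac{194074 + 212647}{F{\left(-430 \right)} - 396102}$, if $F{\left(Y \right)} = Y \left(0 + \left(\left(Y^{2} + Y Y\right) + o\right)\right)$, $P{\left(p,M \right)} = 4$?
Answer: $- \frac{58103}{22772841} \approx -0.0025514$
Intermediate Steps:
$o = - \frac{1}{2}$ ($o = \left(- \frac{1}{8}\right) 4 = - \frac{1}{2} \approx -0.5$)
$F{\left(Y \right)} = Y \left(- \frac{1}{2} + 2 Y^{2}\right)$ ($F{\left(Y \right)} = Y \left(0 - \left(\frac{1}{2} - Y^{2} - Y Y\right)\right) = Y \left(0 + \left(\left(Y^{2} + Y^{2}\right) - \frac{1}{2}\right)\right) = Y \left(0 + \left(2 Y^{2} - \frac{1}{2}\right)\right) = Y \left(0 + \left(- \frac{1}{2} + 2 Y^{2}\right)\right) = Y \left(- \frac{1}{2} + 2 Y^{2}\right)$)
$\frac{194074 + 212647}{F{\left(-430 \right)} - 396102} = \frac{194074 + 212647}{\left(2 \left(-430\right)^{3} - -215\right) - 396102} = \frac{406721}{\left(2 \left(-79507000\right) + 215\right) - 396102} = \frac{406721}{\left(-159014000 + 215\right) - 396102} = \frac{406721}{-159013785 - 396102} = \frac{406721}{-159409887} = 406721 \left(- \frac{1}{159409887}\right) = - \frac{58103}{22772841}$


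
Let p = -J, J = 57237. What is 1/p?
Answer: -1/57237 ≈ -1.7471e-5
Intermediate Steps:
p = -57237 (p = -1*57237 = -57237)
1/p = 1/(-57237) = -1/57237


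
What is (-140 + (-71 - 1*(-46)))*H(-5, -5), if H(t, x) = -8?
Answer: 1320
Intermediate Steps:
(-140 + (-71 - 1*(-46)))*H(-5, -5) = (-140 + (-71 - 1*(-46)))*(-8) = (-140 + (-71 + 46))*(-8) = (-140 - 25)*(-8) = -165*(-8) = 1320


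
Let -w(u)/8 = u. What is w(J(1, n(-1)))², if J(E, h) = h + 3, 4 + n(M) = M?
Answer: 256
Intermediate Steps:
n(M) = -4 + M
J(E, h) = 3 + h
w(u) = -8*u
w(J(1, n(-1)))² = (-8*(3 + (-4 - 1)))² = (-8*(3 - 5))² = (-8*(-2))² = 16² = 256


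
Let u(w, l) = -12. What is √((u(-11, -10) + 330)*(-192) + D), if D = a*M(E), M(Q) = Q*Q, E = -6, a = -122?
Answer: 18*I*√202 ≈ 255.83*I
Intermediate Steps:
M(Q) = Q²
D = -4392 (D = -122*(-6)² = -122*36 = -4392)
√((u(-11, -10) + 330)*(-192) + D) = √((-12 + 330)*(-192) - 4392) = √(318*(-192) - 4392) = √(-61056 - 4392) = √(-65448) = 18*I*√202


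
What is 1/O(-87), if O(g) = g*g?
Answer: 1/7569 ≈ 0.00013212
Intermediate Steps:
O(g) = g**2
1/O(-87) = 1/((-87)**2) = 1/7569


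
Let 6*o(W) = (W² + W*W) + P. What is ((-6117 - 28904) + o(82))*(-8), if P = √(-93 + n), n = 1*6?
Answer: 786712/3 - 4*I*√87/3 ≈ 2.6224e+5 - 12.437*I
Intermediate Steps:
n = 6
P = I*√87 (P = √(-93 + 6) = √(-87) = I*√87 ≈ 9.3274*I)
o(W) = W²/3 + I*√87/6 (o(W) = ((W² + W*W) + I*√87)/6 = ((W² + W²) + I*√87)/6 = (2*W² + I*√87)/6 = W²/3 + I*√87/6)
((-6117 - 28904) + o(82))*(-8) = ((-6117 - 28904) + ((⅓)*82² + I*√87/6))*(-8) = (-35021 + ((⅓)*6724 + I*√87/6))*(-8) = (-35021 + (6724/3 + I*√87/6))*(-8) = (-98339/3 + I*√87/6)*(-8) = 786712/3 - 4*I*√87/3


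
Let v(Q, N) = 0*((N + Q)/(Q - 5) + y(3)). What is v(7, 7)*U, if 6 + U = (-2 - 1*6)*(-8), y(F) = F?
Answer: 0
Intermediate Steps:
v(Q, N) = 0 (v(Q, N) = 0*((N + Q)/(Q - 5) + 3) = 0*((N + Q)/(-5 + Q) + 3) = 0*(3 + (N + Q)/(-5 + Q)) = 0)
U = 58 (U = -6 + (-2 - 1*6)*(-8) = -6 + (-2 - 6)*(-8) = -6 - 8*(-8) = -6 + 64 = 58)
v(7, 7)*U = 0*58 = 0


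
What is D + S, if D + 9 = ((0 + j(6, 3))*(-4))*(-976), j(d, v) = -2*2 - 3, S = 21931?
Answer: -5406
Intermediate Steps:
j(d, v) = -7 (j(d, v) = -4 - 3 = -7)
D = -27337 (D = -9 + ((0 - 7)*(-4))*(-976) = -9 - 7*(-4)*(-976) = -9 + 28*(-976) = -9 - 27328 = -27337)
D + S = -27337 + 21931 = -5406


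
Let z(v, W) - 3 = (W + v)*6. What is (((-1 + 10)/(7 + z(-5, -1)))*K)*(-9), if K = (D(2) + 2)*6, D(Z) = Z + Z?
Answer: 1458/13 ≈ 112.15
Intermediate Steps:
D(Z) = 2*Z
z(v, W) = 3 + 6*W + 6*v (z(v, W) = 3 + (W + v)*6 = 3 + (6*W + 6*v) = 3 + 6*W + 6*v)
K = 36 (K = (2*2 + 2)*6 = (4 + 2)*6 = 6*6 = 36)
(((-1 + 10)/(7 + z(-5, -1)))*K)*(-9) = (((-1 + 10)/(7 + (3 + 6*(-1) + 6*(-5))))*36)*(-9) = ((9/(7 + (3 - 6 - 30)))*36)*(-9) = ((9/(7 - 33))*36)*(-9) = ((9/(-26))*36)*(-9) = ((9*(-1/26))*36)*(-9) = -9/26*36*(-9) = -162/13*(-9) = 1458/13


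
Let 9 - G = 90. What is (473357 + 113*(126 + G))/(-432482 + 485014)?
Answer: 239221/26266 ≈ 9.1076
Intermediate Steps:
G = -81 (G = 9 - 1*90 = 9 - 90 = -81)
(473357 + 113*(126 + G))/(-432482 + 485014) = (473357 + 113*(126 - 81))/(-432482 + 485014) = (473357 + 113*45)/52532 = (473357 + 5085)*(1/52532) = 478442*(1/52532) = 239221/26266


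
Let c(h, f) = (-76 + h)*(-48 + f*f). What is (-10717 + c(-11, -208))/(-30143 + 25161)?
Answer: 3770509/4982 ≈ 756.83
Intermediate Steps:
c(h, f) = (-76 + h)*(-48 + f**2)
(-10717 + c(-11, -208))/(-30143 + 25161) = (-10717 + (3648 - 76*(-208)**2 - 48*(-11) - 11*(-208)**2))/(-30143 + 25161) = (-10717 + (3648 - 76*43264 + 528 - 11*43264))/(-4982) = (-10717 + (3648 - 3288064 + 528 - 475904))*(-1/4982) = (-10717 - 3759792)*(-1/4982) = -3770509*(-1/4982) = 3770509/4982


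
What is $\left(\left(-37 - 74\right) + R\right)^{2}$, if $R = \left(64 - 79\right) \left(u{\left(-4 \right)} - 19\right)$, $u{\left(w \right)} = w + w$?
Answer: $86436$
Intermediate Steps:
$u{\left(w \right)} = 2 w$
$R = 405$ ($R = \left(64 - 79\right) \left(2 \left(-4\right) - 19\right) = - 15 \left(-8 - 19\right) = \left(-15\right) \left(-27\right) = 405$)
$\left(\left(-37 - 74\right) + R\right)^{2} = \left(\left(-37 - 74\right) + 405\right)^{2} = \left(-111 + 405\right)^{2} = 294^{2} = 86436$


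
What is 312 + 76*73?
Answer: 5860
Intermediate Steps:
312 + 76*73 = 312 + 5548 = 5860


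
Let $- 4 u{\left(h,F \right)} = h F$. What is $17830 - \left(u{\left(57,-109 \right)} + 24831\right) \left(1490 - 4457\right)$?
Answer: $\frac{313199599}{4} \approx 7.83 \cdot 10^{7}$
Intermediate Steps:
$u{\left(h,F \right)} = - \frac{F h}{4}$ ($u{\left(h,F \right)} = - \frac{h F}{4} = - \frac{F h}{4}$)
$17830 - \left(u{\left(57,-109 \right)} + 24831\right) \left(1490 - 4457\right) = 17830 - \left(\left(- \frac{1}{4}\right) \left(-109\right) 57 + 24831\right) \left(1490 - 4457\right) = 17830 - \left(\frac{6213}{4} + 24831\right) \left(-2967\right) = 17830 - \frac{105537}{4} \left(-2967\right) = 17830 - - \frac{313128279}{4} = 17830 + \frac{313128279}{4} = \frac{313199599}{4}$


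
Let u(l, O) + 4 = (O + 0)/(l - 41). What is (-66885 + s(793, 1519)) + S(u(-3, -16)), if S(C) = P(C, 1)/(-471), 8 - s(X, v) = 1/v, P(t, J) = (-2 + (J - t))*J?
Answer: -526317959735/7869939 ≈ -66877.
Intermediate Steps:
P(t, J) = J*(-2 + J - t) (P(t, J) = (-2 + J - t)*J = J*(-2 + J - t))
u(l, O) = -4 + O/(-41 + l) (u(l, O) = -4 + (O + 0)/(l - 41) = -4 + O/(-41 + l))
s(X, v) = 8 - 1/v
S(C) = 1/471 + C/471 (S(C) = (1*(-2 + 1 - C))/(-471) = (1*(-1 - C))*(-1/471) = (-1 - C)*(-1/471) = 1/471 + C/471)
(-66885 + s(793, 1519)) + S(u(-3, -16)) = (-66885 + (8 - 1/1519)) + (1/471 + ((164 - 16 - 4*(-3))/(-41 - 3))/471) = (-66885 + (8 - 1*1/1519)) + (1/471 + ((164 - 16 + 12)/(-44))/471) = (-66885 + (8 - 1/1519)) + (1/471 + (-1/44*160)/471) = (-66885 + 12151/1519) + (1/471 + (1/471)*(-40/11)) = -101586164/1519 + (1/471 - 40/5181) = -101586164/1519 - 29/5181 = -526317959735/7869939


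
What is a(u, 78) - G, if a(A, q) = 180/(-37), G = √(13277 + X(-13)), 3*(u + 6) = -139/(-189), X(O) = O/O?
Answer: -180/37 - √13278 ≈ -120.10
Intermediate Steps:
X(O) = 1
u = -3263/567 (u = -6 + (-139/(-189))/3 = -6 + (-139*(-1/189))/3 = -6 + (⅓)*(139/189) = -6 + 139/567 = -3263/567 ≈ -5.7549)
G = √13278 (G = √(13277 + 1) = √13278 ≈ 115.23)
a(A, q) = -180/37 (a(A, q) = 180*(-1/37) = -180/37)
a(u, 78) - G = -180/37 - √13278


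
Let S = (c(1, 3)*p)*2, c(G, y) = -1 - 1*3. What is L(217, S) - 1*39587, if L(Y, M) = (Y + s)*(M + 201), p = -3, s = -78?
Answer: -8312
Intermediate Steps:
c(G, y) = -4 (c(G, y) = -1 - 3 = -4)
S = 24 (S = -4*(-3)*2 = 12*2 = 24)
L(Y, M) = (-78 + Y)*(201 + M) (L(Y, M) = (Y - 78)*(M + 201) = (-78 + Y)*(201 + M))
L(217, S) - 1*39587 = (-15678 - 78*24 + 201*217 + 24*217) - 1*39587 = (-15678 - 1872 + 43617 + 5208) - 39587 = 31275 - 39587 = -8312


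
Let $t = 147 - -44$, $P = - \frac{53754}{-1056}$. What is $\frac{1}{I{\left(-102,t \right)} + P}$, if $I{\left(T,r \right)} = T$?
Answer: $- \frac{176}{8993} \approx -0.019571$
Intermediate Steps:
$P = \frac{8959}{176}$ ($P = \left(-53754\right) \left(- \frac{1}{1056}\right) = \frac{8959}{176} \approx 50.903$)
$t = 191$ ($t = 147 + 44 = 191$)
$\frac{1}{I{\left(-102,t \right)} + P} = \frac{1}{-102 + \frac{8959}{176}} = \frac{1}{- \frac{8993}{176}} = - \frac{176}{8993}$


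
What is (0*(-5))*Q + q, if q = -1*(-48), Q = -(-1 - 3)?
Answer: 48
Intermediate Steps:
Q = 4 (Q = -1*(-4) = 4)
q = 48
(0*(-5))*Q + q = (0*(-5))*4 + 48 = 0*4 + 48 = 0 + 48 = 48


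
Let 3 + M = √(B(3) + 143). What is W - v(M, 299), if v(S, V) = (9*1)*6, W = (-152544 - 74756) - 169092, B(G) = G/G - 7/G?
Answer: -396446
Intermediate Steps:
B(G) = 1 - 7/G
W = -396392 (W = -227300 - 169092 = -396392)
M = -3 + 5*√51/3 (M = -3 + √((-7 + 3)/3 + 143) = -3 + √((⅓)*(-4) + 143) = -3 + √(-4/3 + 143) = -3 + √(425/3) = -3 + 5*√51/3 ≈ 8.9024)
v(S, V) = 54 (v(S, V) = 9*6 = 54)
W - v(M, 299) = -396392 - 1*54 = -396392 - 54 = -396446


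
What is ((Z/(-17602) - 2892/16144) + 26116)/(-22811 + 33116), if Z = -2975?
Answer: 309220597801/122014071660 ≈ 2.5343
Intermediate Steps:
((Z/(-17602) - 2892/16144) + 26116)/(-22811 + 33116) = ((-2975/(-17602) - 2892/16144) + 26116)/(-22811 + 33116) = ((-2975*(-1/17602) - 2892*1/16144) + 26116)/10305 = ((2975/17602 - 723/4036) + 26116)*(1/10305) = (-359573/35520836 + 26116)*(1/10305) = (927661793403/35520836)*(1/10305) = 309220597801/122014071660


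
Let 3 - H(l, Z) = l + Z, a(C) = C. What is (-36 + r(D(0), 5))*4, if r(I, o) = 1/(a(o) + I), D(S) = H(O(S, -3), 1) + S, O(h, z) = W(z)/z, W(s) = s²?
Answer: -718/5 ≈ -143.60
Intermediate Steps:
O(h, z) = z (O(h, z) = z²/z = z)
H(l, Z) = 3 - Z - l (H(l, Z) = 3 - (l + Z) = 3 - (Z + l) = 3 + (-Z - l) = 3 - Z - l)
D(S) = 5 + S (D(S) = (3 - 1*1 - 1*(-3)) + S = (3 - 1 + 3) + S = 5 + S)
r(I, o) = 1/(I + o) (r(I, o) = 1/(o + I) = 1/(I + o))
(-36 + r(D(0), 5))*4 = (-36 + 1/((5 + 0) + 5))*4 = (-36 + 1/(5 + 5))*4 = (-36 + 1/10)*4 = (-36 + ⅒)*4 = -359/10*4 = -718/5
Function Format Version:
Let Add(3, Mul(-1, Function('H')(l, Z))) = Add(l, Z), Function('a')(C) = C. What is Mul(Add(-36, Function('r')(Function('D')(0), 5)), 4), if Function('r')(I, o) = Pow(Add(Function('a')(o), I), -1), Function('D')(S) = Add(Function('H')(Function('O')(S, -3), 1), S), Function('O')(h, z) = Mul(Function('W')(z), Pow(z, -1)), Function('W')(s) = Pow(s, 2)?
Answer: Rational(-718, 5) ≈ -143.60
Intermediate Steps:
Function('O')(h, z) = z (Function('O')(h, z) = Mul(Pow(z, 2), Pow(z, -1)) = z)
Function('H')(l, Z) = Add(3, Mul(-1, Z), Mul(-1, l)) (Function('H')(l, Z) = Add(3, Mul(-1, Add(l, Z))) = Add(3, Mul(-1, Add(Z, l))) = Add(3, Add(Mul(-1, Z), Mul(-1, l))) = Add(3, Mul(-1, Z), Mul(-1, l)))
Function('D')(S) = Add(5, S) (Function('D')(S) = Add(Add(3, Mul(-1, 1), Mul(-1, -3)), S) = Add(Add(3, -1, 3), S) = Add(5, S))
Function('r')(I, o) = Pow(Add(I, o), -1) (Function('r')(I, o) = Pow(Add(o, I), -1) = Pow(Add(I, o), -1))
Mul(Add(-36, Function('r')(Function('D')(0), 5)), 4) = Mul(Add(-36, Pow(Add(Add(5, 0), 5), -1)), 4) = Mul(Add(-36, Pow(Add(5, 5), -1)), 4) = Mul(Add(-36, Pow(10, -1)), 4) = Mul(Add(-36, Rational(1, 10)), 4) = Mul(Rational(-359, 10), 4) = Rational(-718, 5)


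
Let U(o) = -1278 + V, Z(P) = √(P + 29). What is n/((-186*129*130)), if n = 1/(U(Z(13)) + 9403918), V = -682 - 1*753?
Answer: -1/29324426660100 ≈ -3.4101e-14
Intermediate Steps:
V = -1435 (V = -682 - 753 = -1435)
Z(P) = √(29 + P)
U(o) = -2713 (U(o) = -1278 - 1435 = -2713)
n = 1/9401205 (n = 1/(-2713 + 9403918) = 1/9401205 ≈ 1.0637e-7)
n/((-186*129*130)) = 1/(9401205*((-186*129*130))) = 1/(9401205*((-23994*130))) = (1/9401205)/(-3119220) = (1/9401205)*(-1/3119220) = -1/29324426660100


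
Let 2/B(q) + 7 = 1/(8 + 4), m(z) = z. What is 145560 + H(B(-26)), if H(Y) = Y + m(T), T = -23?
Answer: 12079547/83 ≈ 1.4554e+5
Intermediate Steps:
B(q) = -24/83 (B(q) = 2/(-7 + 1/(8 + 4)) = 2/(-7 + 1/12) = 2/(-83/12) = 2*(-12/83) = -24/83)
H(Y) = -23 + Y (H(Y) = Y - 23 = -23 + Y)
145560 + H(B(-26)) = 145560 + (-23 - 24/83) = 145560 - 1933/83 = 12079547/83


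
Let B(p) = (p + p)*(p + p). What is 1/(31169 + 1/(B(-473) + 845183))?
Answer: 1740099/54237145732 ≈ 3.2083e-5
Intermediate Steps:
B(p) = 4*p² (B(p) = (2*p)*(2*p) = 4*p²)
1/(31169 + 1/(B(-473) + 845183)) = 1/(31169 + 1/(4*(-473)² + 845183)) = 1/(31169 + 1/(4*223729 + 845183)) = 1/(31169 + 1/(894916 + 845183)) = 1/(31169 + 1/1740099) = 1/(54237145732/1740099) = 1740099/54237145732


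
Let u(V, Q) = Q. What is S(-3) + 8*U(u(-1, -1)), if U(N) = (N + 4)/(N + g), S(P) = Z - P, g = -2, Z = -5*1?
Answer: -10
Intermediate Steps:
Z = -5
S(P) = -5 - P
U(N) = (4 + N)/(-2 + N) (U(N) = (N + 4)/(N - 2) = (4 + N)/(-2 + N))
S(-3) + 8*U(u(-1, -1)) = (-5 - 1*(-3)) + 8*((4 - 1)/(-2 - 1)) = (-5 + 3) + 8*(3/(-3)) = -2 + 8*(-1/3*3) = -2 + 8*(-1) = -2 - 8 = -10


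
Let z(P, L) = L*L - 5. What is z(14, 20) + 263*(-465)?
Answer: -121900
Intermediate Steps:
z(P, L) = -5 + L² (z(P, L) = L² - 5 = -5 + L²)
z(14, 20) + 263*(-465) = (-5 + 20²) + 263*(-465) = (-5 + 400) - 122295 = 395 - 122295 = -121900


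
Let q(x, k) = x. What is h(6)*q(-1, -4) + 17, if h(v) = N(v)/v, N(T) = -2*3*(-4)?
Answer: 13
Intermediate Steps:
N(T) = 24 (N(T) = -6*(-4) = 24)
h(v) = 24/v
h(6)*q(-1, -4) + 17 = (24/6)*(-1) + 17 = (24*(⅙))*(-1) + 17 = 4*(-1) + 17 = -4 + 17 = 13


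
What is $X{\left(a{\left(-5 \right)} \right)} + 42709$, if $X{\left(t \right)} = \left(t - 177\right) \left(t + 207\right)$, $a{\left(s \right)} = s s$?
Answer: $7445$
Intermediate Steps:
$a{\left(s \right)} = s^{2}$
$X{\left(t \right)} = \left(-177 + t\right) \left(207 + t\right)$ ($X{\left(t \right)} = \left(t - 177\right) \left(207 + t\right) = \left(-177 + t\right) \left(207 + t\right)$)
$X{\left(a{\left(-5 \right)} \right)} + 42709 = \left(-36639 + \left(\left(-5\right)^{2}\right)^{2} + 30 \left(-5\right)^{2}\right) + 42709 = \left(-36639 + 25^{2} + 30 \cdot 25\right) + 42709 = \left(-36639 + 625 + 750\right) + 42709 = -35264 + 42709 = 7445$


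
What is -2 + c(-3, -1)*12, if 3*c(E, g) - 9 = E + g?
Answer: 18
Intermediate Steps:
c(E, g) = 3 + E/3 + g/3 (c(E, g) = 3 + (E + g)/3 = 3 + (E/3 + g/3) = 3 + E/3 + g/3)
-2 + c(-3, -1)*12 = -2 + (3 + (⅓)*(-3) + (⅓)*(-1))*12 = -2 + (3 - 1 - ⅓)*12 = -2 + (5/3)*12 = -2 + 20 = 18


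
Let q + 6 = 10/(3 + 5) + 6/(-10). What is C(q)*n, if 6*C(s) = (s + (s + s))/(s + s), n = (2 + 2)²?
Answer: 4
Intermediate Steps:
n = 16 (n = 4² = 16)
q = -107/20 (q = -6 + (10/(3 + 5) + 6/(-10)) = -6 + (10/8 + 6*(-⅒)) = -6 + (10*(⅛) - ⅗) = -6 + (5/4 - ⅗) = -6 + 13/20 = -107/20 ≈ -5.3500)
C(s) = ¼ (C(s) = ((s + (s + s))/(s + s))/6 = ((s + 2*s)/((2*s)))/6 = ((3*s)*(1/(2*s)))/6 = (⅙)*(3/2) = ¼)
C(q)*n = (¼)*16 = 4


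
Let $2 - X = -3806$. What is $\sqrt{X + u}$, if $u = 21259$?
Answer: $\sqrt{25067} \approx 158.33$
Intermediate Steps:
$X = 3808$ ($X = 2 - -3806 = 2 + 3806 = 3808$)
$\sqrt{X + u} = \sqrt{3808 + 21259} = \sqrt{25067}$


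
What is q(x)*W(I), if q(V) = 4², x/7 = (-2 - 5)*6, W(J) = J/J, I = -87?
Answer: 16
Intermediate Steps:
W(J) = 1
x = -294 (x = 7*((-2 - 5)*6) = 7*(-7*6) = 7*(-42) = -294)
q(V) = 16
q(x)*W(I) = 16*1 = 16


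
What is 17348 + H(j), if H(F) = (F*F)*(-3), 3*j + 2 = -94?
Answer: 14276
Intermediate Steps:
j = -32 (j = -2/3 + (1/3)*(-94) = -2/3 - 94/3 = -32)
H(F) = -3*F**2 (H(F) = F**2*(-3) = -3*F**2)
17348 + H(j) = 17348 - 3*(-32)**2 = 17348 - 3*1024 = 17348 - 3072 = 14276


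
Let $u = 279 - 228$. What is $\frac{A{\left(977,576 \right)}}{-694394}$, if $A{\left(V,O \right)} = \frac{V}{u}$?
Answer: $- \frac{977}{35414094} \approx -2.7588 \cdot 10^{-5}$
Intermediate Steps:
$u = 51$
$A{\left(V,O \right)} = \frac{V}{51}$
$\frac{A{\left(977,576 \right)}}{-694394} = \frac{\frac{1}{51} \cdot 977}{-694394} = \frac{977}{51} \left(- \frac{1}{694394}\right) = - \frac{977}{35414094}$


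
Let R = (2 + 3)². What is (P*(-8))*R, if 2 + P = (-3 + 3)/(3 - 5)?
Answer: 400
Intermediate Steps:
P = -2 (P = -2 + (-3 + 3)/(3 - 5) = -2 + 0/(-2) = -2 + 0*(-½) = -2 + 0 = -2)
R = 25 (R = 5² = 25)
(P*(-8))*R = -2*(-8)*25 = 16*25 = 400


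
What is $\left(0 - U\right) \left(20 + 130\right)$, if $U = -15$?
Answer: $2250$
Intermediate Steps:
$\left(0 - U\right) \left(20 + 130\right) = \left(0 - -15\right) \left(20 + 130\right) = \left(0 + 15\right) 150 = 15 \cdot 150 = 2250$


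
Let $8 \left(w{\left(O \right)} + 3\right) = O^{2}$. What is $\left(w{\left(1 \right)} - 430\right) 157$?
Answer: $- \frac{543691}{8} \approx -67961.0$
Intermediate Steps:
$w{\left(O \right)} = -3 + \frac{O^{2}}{8}$
$\left(w{\left(1 \right)} - 430\right) 157 = \left(\left(-3 + \frac{1^{2}}{8}\right) - 430\right) 157 = \left(\left(-3 + \frac{1}{8} \cdot 1\right) - 430\right) 157 = \left(\left(-3 + \frac{1}{8}\right) - 430\right) 157 = \left(- \frac{23}{8} - 430\right) 157 = \left(- \frac{3463}{8}\right) 157 = - \frac{543691}{8}$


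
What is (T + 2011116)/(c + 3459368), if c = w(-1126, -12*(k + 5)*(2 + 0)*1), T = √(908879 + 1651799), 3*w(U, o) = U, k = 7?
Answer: 3016674/5188489 + 3*√2560678/10376978 ≈ 0.58188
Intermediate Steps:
w(U, o) = U/3
T = √2560678 ≈ 1600.2
c = -1126/3 (c = (⅓)*(-1126) = -1126/3 ≈ -375.33)
(T + 2011116)/(c + 3459368) = (√2560678 + 2011116)/(-1126/3 + 3459368) = (2011116 + √2560678)/(10376978/3) = (2011116 + √2560678)*(3/10376978) = 3016674/5188489 + 3*√2560678/10376978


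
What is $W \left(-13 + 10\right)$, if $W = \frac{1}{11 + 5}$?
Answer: $- \frac{3}{16} \approx -0.1875$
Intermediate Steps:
$W = \frac{1}{16} \approx 0.0625$
$W \left(-13 + 10\right) = \frac{-13 + 10}{16} = \frac{1}{16} \left(-3\right) = - \frac{3}{16}$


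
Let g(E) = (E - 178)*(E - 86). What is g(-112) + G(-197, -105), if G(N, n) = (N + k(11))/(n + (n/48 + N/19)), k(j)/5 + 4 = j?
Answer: 2052067788/35737 ≈ 57421.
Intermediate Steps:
k(j) = -20 + 5*j
g(E) = (-178 + E)*(-86 + E)
G(N, n) = (35 + N)/(N/19 + 49*n/48) (G(N, n) = (N + (-20 + 5*11))/(n + (n/48 + N/19)) = (N + (-20 + 55))/(n + (n*(1/48) + N*(1/19))) = (N + 35)/(n + (n/48 + N/19)) = (35 + N)/(n + (N/19 + n/48)) = (35 + N)/(N/19 + 49*n/48))
g(-112) + G(-197, -105) = (15308 + (-112)² - 264*(-112)) + 912*(35 - 197)/(48*(-197) + 931*(-105)) = (15308 + 12544 + 29568) + 912*(-162)/(-9456 - 97755) = 57420 + 912*(-162)/(-107211) = 57420 + 912*(-1/107211)*(-162) = 57420 + 49248/35737 = 2052067788/35737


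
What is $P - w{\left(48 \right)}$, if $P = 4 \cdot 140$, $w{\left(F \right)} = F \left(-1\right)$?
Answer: $608$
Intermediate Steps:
$w{\left(F \right)} = - F$
$P = 560$
$P - w{\left(48 \right)} = 560 - \left(-1\right) 48 = 560 - -48 = 560 + 48 = 608$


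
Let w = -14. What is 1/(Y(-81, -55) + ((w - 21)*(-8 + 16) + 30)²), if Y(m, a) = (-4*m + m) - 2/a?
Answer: 55/3450867 ≈ 1.5938e-5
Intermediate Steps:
Y(m, a) = -3*m - 2/a
1/(Y(-81, -55) + ((w - 21)*(-8 + 16) + 30)²) = 1/((-3*(-81) - 2/(-55)) + ((-14 - 21)*(-8 + 16) + 30)²) = 1/((243 - 2*(-1/55)) + (-35*8 + 30)²) = 1/((243 + 2/55) + (-280 + 30)²) = 1/(13367/55 + (-250)²) = 1/(13367/55 + 62500) = 1/(3450867/55) = 55/3450867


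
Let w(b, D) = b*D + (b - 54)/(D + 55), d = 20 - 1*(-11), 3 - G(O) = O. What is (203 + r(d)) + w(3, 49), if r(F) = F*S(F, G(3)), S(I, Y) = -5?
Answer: 20229/104 ≈ 194.51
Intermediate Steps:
G(O) = 3 - O
d = 31 (d = 20 + 11 = 31)
w(b, D) = D*b + (-54 + b)/(55 + D)
r(F) = -5*F (r(F) = F*(-5) = -5*F)
(203 + r(d)) + w(3, 49) = (203 - 5*31) + (-54 + 3 + 3*49² + 55*49*3)/(55 + 49) = (203 - 155) + (-54 + 3 + 3*2401 + 8085)/104 = 48 + (-54 + 3 + 7203 + 8085)/104 = 48 + (1/104)*15237 = 48 + 15237/104 = 20229/104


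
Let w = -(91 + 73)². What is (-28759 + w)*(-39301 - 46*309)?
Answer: 2978377325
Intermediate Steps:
w = -26896 (w = -1*164² = -1*26896 = -26896)
(-28759 + w)*(-39301 - 46*309) = (-28759 - 26896)*(-39301 - 46*309) = -55655*(-39301 - 14214) = -55655*(-53515) = 2978377325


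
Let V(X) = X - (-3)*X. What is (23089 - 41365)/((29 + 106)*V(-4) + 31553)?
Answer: -18276/29393 ≈ -0.62178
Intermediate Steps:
V(X) = 4*X (V(X) = X + 3*X = 4*X)
(23089 - 41365)/((29 + 106)*V(-4) + 31553) = (23089 - 41365)/((29 + 106)*(4*(-4)) + 31553) = -18276/(135*(-16) + 31553) = -18276/(-2160 + 31553) = -18276/29393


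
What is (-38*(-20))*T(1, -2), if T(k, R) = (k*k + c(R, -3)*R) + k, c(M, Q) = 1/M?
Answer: 2280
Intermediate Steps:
T(k, R) = 1 + k + k² (T(k, R) = (k*k + R/R) + k = (k² + 1) + k = (1 + k²) + k = 1 + k + k²)
(-38*(-20))*T(1, -2) = (-38*(-20))*(1 + 1 + 1²) = 760*(1 + 1 + 1) = 760*3 = 2280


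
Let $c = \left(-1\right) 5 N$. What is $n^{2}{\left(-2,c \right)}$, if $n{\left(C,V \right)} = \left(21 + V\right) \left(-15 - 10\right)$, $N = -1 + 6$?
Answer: $10000$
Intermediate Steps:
$N = 5$
$c = -25$ ($c = \left(-1\right) 5 \cdot 5 = \left(-5\right) 5 = -25$)
$n{\left(C,V \right)} = -525 - 25 V$ ($n{\left(C,V \right)} = \left(21 + V\right) \left(-25\right) = -525 - 25 V$)
$n^{2}{\left(-2,c \right)} = \left(-525 - -625\right)^{2} = \left(-525 + 625\right)^{2} = 100^{2} = 10000$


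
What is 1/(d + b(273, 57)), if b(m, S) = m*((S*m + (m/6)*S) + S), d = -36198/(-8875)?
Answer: 17750/88248448521 ≈ 2.0114e-7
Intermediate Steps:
d = 36198/8875 (d = -36198*(-1/8875) = 36198/8875 ≈ 4.0786)
b(m, S) = m*(S + 7*S*m/6) (b(m, S) = m*((S*m + (m*(⅙))*S) + S) = m*((S*m + (m/6)*S) + S) = m*((S*m + S*m/6) + S) = m*(7*S*m/6 + S) = m*(S + 7*S*m/6))
1/(d + b(273, 57)) = 1/(36198/8875 + (⅙)*57*273*(6 + 7*273)) = 1/(36198/8875 + (⅙)*57*273*(6 + 1911)) = 1/(36198/8875 + (⅙)*57*273*1917) = 1/(36198/8875 + 9943479/2) = 1/(88248448521/17750) = 17750/88248448521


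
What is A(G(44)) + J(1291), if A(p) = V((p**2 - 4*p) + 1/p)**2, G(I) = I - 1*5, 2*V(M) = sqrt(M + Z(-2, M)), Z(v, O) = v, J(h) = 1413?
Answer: 136793/78 ≈ 1753.8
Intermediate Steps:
V(M) = sqrt(-2 + M)/2 (V(M) = sqrt(M - 2)/2 = sqrt(-2 + M)/2)
G(I) = -5 + I (G(I) = I - 5 = -5 + I)
A(p) = -1/2 - p + 1/(4*p) + p**2/4 (A(p) = (sqrt(-2 + ((p**2 - 4*p) + 1/p))/2)**2 = (sqrt(-2 + (1/p + p**2 - 4*p))/2)**2 = (sqrt(-2 + 1/p + p**2 - 4*p)/2)**2 = -1/2 - p + 1/(4*p) + p**2/4)
A(G(44)) + J(1291) = (1 - 2*(-5 + 44) + (-5 + 44)**2*(-4 + (-5 + 44)))/(4*(-5 + 44)) + 1413 = (1/4)*(1 - 2*39 + 39**2*(-4 + 39))/39 + 1413 = (1/4)*(1/39)*(1 - 78 + 1521*35) + 1413 = (1/4)*(1/39)*(1 - 78 + 53235) + 1413 = (1/4)*(1/39)*53158 + 1413 = 26579/78 + 1413 = 136793/78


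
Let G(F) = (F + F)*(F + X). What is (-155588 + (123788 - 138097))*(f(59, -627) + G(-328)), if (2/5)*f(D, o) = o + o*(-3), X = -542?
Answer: -97496242935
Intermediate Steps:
f(D, o) = -5*o (f(D, o) = 5*(o + o*(-3))/2 = 5*(o - 3*o)/2 = 5*(-2*o)/2 = -5*o)
G(F) = 2*F*(-542 + F) (G(F) = (F + F)*(F - 542) = (2*F)*(-542 + F) = 2*F*(-542 + F))
(-155588 + (123788 - 138097))*(f(59, -627) + G(-328)) = (-155588 + (123788 - 138097))*(-5*(-627) + 2*(-328)*(-542 - 328)) = (-155588 - 14309)*(3135 + 2*(-328)*(-870)) = -169897*(3135 + 570720) = -169897*573855 = -97496242935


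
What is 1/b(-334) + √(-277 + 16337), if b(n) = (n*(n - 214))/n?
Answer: -1/548 + 2*√4015 ≈ 126.73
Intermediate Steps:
b(n) = -214 + n (b(n) = (n*(-214 + n))/n = -214 + n)
1/b(-334) + √(-277 + 16337) = 1/(-214 - 334) + √(-277 + 16337) = 1/(-548) + √16060 = -1/548 + 2*√4015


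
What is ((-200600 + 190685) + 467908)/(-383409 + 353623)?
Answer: -457993/29786 ≈ -15.376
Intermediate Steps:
((-200600 + 190685) + 467908)/(-383409 + 353623) = (-9915 + 467908)/(-29786) = 457993*(-1/29786) = -457993/29786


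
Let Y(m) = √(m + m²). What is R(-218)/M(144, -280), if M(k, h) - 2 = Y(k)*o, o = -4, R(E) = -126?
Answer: 63/83519 + 1512*√145/83519 ≈ 0.21875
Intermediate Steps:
M(k, h) = 2 - 4*√(k*(1 + k)) (M(k, h) = 2 + √(k*(1 + k))*(-4) = 2 - 4*√(k*(1 + k)))
R(-218)/M(144, -280) = -126/(2 - 4*12*√(1 + 144)) = -126/(2 - 4*12*√145) = -126/(2 - 48*√145)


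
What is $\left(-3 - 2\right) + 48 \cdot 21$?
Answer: $1003$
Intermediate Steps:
$\left(-3 - 2\right) + 48 \cdot 21 = \left(-3 - 2\right) + 1008 = -5 + 1008 = 1003$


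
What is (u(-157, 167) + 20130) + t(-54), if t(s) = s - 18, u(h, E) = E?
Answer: 20225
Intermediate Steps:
t(s) = -18 + s
(u(-157, 167) + 20130) + t(-54) = (167 + 20130) + (-18 - 54) = 20297 - 72 = 20225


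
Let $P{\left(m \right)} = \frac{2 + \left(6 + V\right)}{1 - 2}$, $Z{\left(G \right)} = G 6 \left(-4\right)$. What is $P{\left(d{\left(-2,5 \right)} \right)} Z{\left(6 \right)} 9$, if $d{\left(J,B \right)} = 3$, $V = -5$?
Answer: $3888$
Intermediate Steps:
$Z{\left(G \right)} = - 24 G$ ($Z{\left(G \right)} = 6 G \left(-4\right) = - 24 G$)
$P{\left(m \right)} = -3$ ($P{\left(m \right)} = \frac{2 + \left(6 - 5\right)}{1 - 2} = \frac{2 + 1}{-1} = 3 \left(-1\right) = -3$)
$P{\left(d{\left(-2,5 \right)} \right)} Z{\left(6 \right)} 9 = - 3 \left(\left(-24\right) 6\right) 9 = \left(-3\right) \left(-144\right) 9 = 432 \cdot 9 = 3888$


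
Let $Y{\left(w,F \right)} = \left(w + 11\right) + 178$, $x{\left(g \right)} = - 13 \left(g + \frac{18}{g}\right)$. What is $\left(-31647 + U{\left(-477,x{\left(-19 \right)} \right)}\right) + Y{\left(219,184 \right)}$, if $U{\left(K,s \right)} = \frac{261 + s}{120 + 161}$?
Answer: $- \frac{166775135}{5339} \approx -31237.0$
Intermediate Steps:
$x{\left(g \right)} = - \frac{234}{g} - 13 g$
$U{\left(K,s \right)} = \frac{261}{281} + \frac{s}{281}$ ($U{\left(K,s \right)} = \frac{261 + s}{281} = \left(261 + s\right) \frac{1}{281} = \frac{261}{281} + \frac{s}{281}$)
$Y{\left(w,F \right)} = 189 + w$ ($Y{\left(w,F \right)} = \left(11 + w\right) + 178 = 189 + w$)
$\left(-31647 + U{\left(-477,x{\left(-19 \right)} \right)}\right) + Y{\left(219,184 \right)} = \left(-31647 + \left(\frac{261}{281} + \frac{- \frac{234}{-19} - -247}{281}\right)\right) + \left(189 + 219\right) = \left(-31647 + \left(\frac{261}{281} + \frac{\left(-234\right) \left(- \frac{1}{19}\right) + 247}{281}\right)\right) + 408 = \left(-31647 + \left(\frac{261}{281} + \frac{\frac{234}{19} + 247}{281}\right)\right) + 408 = \left(-31647 + \left(\frac{261}{281} + \frac{1}{281} \cdot \frac{4927}{19}\right)\right) + 408 = \left(-31647 + \left(\frac{261}{281} + \frac{4927}{5339}\right)\right) + 408 = \left(-31647 + \frac{9886}{5339}\right) + 408 = - \frac{168953447}{5339} + 408 = - \frac{166775135}{5339}$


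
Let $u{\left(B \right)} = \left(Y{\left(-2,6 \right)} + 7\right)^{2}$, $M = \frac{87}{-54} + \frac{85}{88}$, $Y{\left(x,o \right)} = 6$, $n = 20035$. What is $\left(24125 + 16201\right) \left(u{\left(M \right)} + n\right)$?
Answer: $814746504$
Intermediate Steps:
$M = - \frac{511}{792}$ ($M = 87 \left(- \frac{1}{54}\right) + 85 \cdot \frac{1}{88} = - \frac{29}{18} + \frac{85}{88} = - \frac{511}{792} \approx -0.6452$)
$u{\left(B \right)} = 169$ ($u{\left(B \right)} = \left(6 + 7\right)^{2} = 13^{2} = 169$)
$\left(24125 + 16201\right) \left(u{\left(M \right)} + n\right) = \left(24125 + 16201\right) \left(169 + 20035\right) = 40326 \cdot 20204 = 814746504$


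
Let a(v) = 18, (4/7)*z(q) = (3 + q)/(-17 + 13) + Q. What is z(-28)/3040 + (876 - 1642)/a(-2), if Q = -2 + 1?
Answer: -18627797/437760 ≈ -42.553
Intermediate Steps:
Q = -1
z(q) = -49/16 - 7*q/16 (z(q) = 7*((3 + q)/(-17 + 13) - 1)/4 = 7*((3 + q)/(-4) - 1)/4 = 7*((3 + q)*(-¼) - 1)/4 = 7*((-¾ - q/4) - 1)/4 = 7*(-7/4 - q/4)/4 = -49/16 - 7*q/16)
z(-28)/3040 + (876 - 1642)/a(-2) = (-49/16 - 7/16*(-28))/3040 + (876 - 1642)/18 = (-49/16 + 49/4)*(1/3040) - 766*1/18 = (147/16)*(1/3040) - 383/9 = 147/48640 - 383/9 = -18627797/437760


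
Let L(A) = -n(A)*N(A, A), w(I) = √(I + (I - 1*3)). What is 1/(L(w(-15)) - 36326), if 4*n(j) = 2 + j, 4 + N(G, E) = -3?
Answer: -193720/7036395239 - 28*I*√33/21109185717 ≈ -2.7531e-5 - 7.6198e-9*I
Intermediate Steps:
N(G, E) = -7 (N(G, E) = -4 - 3 = -7)
w(I) = √(-3 + 2*I) (w(I) = √(I + (I - 3)) = √(I + (-3 + I)) = √(-3 + 2*I))
n(j) = ½ + j/4 (n(j) = (2 + j)/4 = ½ + j/4)
L(A) = 7/2 + 7*A/4 (L(A) = -(½ + A/4)*(-7) = -(-7/2 - 7*A/4) = 7/2 + 7*A/4)
1/(L(w(-15)) - 36326) = 1/((7/2 + 7*√(-3 + 2*(-15))/4) - 36326) = 1/((7/2 + 7*√(-3 - 30)/4) - 36326) = 1/((7/2 + 7*√(-33)/4) - 36326) = 1/((7/2 + 7*(I*√33)/4) - 36326) = 1/((7/2 + 7*I*√33/4) - 36326) = 1/(-72645/2 + 7*I*√33/4)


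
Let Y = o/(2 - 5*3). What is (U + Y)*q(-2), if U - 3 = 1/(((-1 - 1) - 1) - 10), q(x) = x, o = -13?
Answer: -102/13 ≈ -7.8462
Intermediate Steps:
U = 38/13 (U = 3 + 1/(((-1 - 1) - 1) - 10) = 3 + 1/((-2 - 1) - 10) = 3 + 1/(-3 - 10) = 3 + 1/(-13) = 3 - 1/13 = 38/13 ≈ 2.9231)
Y = 1 (Y = -13/(2 - 5*3) = -13/(2 - 15) = -13/(-13) = -13*(-1/13) = 1)
(U + Y)*q(-2) = (38/13 + 1)*(-2) = (51/13)*(-2) = -102/13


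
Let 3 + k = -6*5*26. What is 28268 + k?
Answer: 27485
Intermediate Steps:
k = -783 (k = -3 - 6*5*26 = -3 - 30*26 = -3 - 780 = -783)
28268 + k = 28268 - 783 = 27485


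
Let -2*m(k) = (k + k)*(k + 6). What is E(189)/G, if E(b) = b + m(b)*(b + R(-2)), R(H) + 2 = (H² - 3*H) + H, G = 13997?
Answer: -7186536/13997 ≈ -513.43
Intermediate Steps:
m(k) = -k*(6 + k) (m(k) = -(k + k)*(k + 6)/2 = -2*k*(6 + k)/2 = -k*(6 + k))
R(H) = -2 + H² - 2*H (R(H) = -2 + ((H² - 3*H) + H) = -2 + (H² - 2*H) = -2 + H² - 2*H)
E(b) = b - b*(6 + b)² (E(b) = b + (-b*(6 + b))*(b + (-2 + (-2)² - 2*(-2))) = b + (-b*(6 + b))*(b + (-2 + 4 + 4)) = b + (-b*(6 + b))*(b + 6) = b + (-b*(6 + b))*(6 + b) = b - b*(6 + b)²)
E(189)/G = (189*(-35 - 1*189² - 12*189))/13997 = (189*(-35 - 1*35721 - 2268))*(1/13997) = (189*(-35 - 35721 - 2268))*(1/13997) = (189*(-38024))*(1/13997) = -7186536*1/13997 = -7186536/13997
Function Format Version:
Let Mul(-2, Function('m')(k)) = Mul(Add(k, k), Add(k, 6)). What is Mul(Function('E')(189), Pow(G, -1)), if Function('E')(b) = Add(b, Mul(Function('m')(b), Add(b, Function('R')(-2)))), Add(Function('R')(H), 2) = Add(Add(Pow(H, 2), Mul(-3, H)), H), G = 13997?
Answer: Rational(-7186536, 13997) ≈ -513.43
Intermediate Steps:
Function('m')(k) = Mul(-1, k, Add(6, k)) (Function('m')(k) = Mul(Rational(-1, 2), Mul(Add(k, k), Add(k, 6))) = Mul(Rational(-1, 2), Mul(Mul(2, k), Add(6, k))) = Mul(Rational(-1, 2), Mul(2, k, Add(6, k))) = Mul(-1, k, Add(6, k)))
Function('R')(H) = Add(-2, Pow(H, 2), Mul(-2, H)) (Function('R')(H) = Add(-2, Add(Add(Pow(H, 2), Mul(-3, H)), H)) = Add(-2, Add(Pow(H, 2), Mul(-2, H))) = Add(-2, Pow(H, 2), Mul(-2, H)))
Function('E')(b) = Add(b, Mul(-1, b, Pow(Add(6, b), 2))) (Function('E')(b) = Add(b, Mul(Mul(-1, b, Add(6, b)), Add(b, Add(-2, Pow(-2, 2), Mul(-2, -2))))) = Add(b, Mul(Mul(-1, b, Add(6, b)), Add(b, Add(-2, 4, 4)))) = Add(b, Mul(Mul(-1, b, Add(6, b)), Add(b, 6))) = Add(b, Mul(Mul(-1, b, Add(6, b)), Add(6, b))) = Add(b, Mul(-1, b, Pow(Add(6, b), 2))))
Mul(Function('E')(189), Pow(G, -1)) = Mul(Mul(189, Add(-35, Mul(-1, Pow(189, 2)), Mul(-12, 189))), Pow(13997, -1)) = Mul(Mul(189, Add(-35, Mul(-1, 35721), -2268)), Rational(1, 13997)) = Mul(Mul(189, Add(-35, -35721, -2268)), Rational(1, 13997)) = Mul(Mul(189, -38024), Rational(1, 13997)) = Mul(-7186536, Rational(1, 13997)) = Rational(-7186536, 13997)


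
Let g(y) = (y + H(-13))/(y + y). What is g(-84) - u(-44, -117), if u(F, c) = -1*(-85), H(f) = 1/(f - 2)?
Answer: -212939/2520 ≈ -84.500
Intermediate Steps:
H(f) = 1/(-2 + f)
u(F, c) = 85
g(y) = (-1/15 + y)/(2*y) (g(y) = (y + 1/(-2 - 13))/(y + y) = (y + 1/(-15))/((2*y)) = (y - 1/15)*(1/(2*y)) = (-1/15 + y)*(1/(2*y)) = (-1/15 + y)/(2*y))
g(-84) - u(-44, -117) = (1/30)*(-1 + 15*(-84))/(-84) - 1*85 = (1/30)*(-1/84)*(-1 - 1260) - 85 = (1/30)*(-1/84)*(-1261) - 85 = 1261/2520 - 85 = -212939/2520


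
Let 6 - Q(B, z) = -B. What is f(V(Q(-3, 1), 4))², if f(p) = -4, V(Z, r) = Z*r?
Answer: 16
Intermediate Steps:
Q(B, z) = 6 + B (Q(B, z) = 6 - (-1)*B = 6 + B)
f(V(Q(-3, 1), 4))² = (-4)² = 16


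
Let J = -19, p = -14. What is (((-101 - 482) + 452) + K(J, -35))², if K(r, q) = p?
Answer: 21025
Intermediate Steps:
K(r, q) = -14
(((-101 - 482) + 452) + K(J, -35))² = (((-101 - 482) + 452) - 14)² = ((-583 + 452) - 14)² = (-131 - 14)² = (-145)² = 21025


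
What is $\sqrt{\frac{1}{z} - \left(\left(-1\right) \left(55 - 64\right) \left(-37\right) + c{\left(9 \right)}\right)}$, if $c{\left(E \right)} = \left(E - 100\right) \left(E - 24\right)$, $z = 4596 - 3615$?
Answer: $\frac{i \sqrt{110350619}}{327} \approx 32.125 i$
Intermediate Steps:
$z = 981$ ($z = 4596 - 3615 = 981$)
$c{\left(E \right)} = \left(-100 + E\right) \left(-24 + E\right)$
$\sqrt{\frac{1}{z} - \left(\left(-1\right) \left(55 - 64\right) \left(-37\right) + c{\left(9 \right)}\right)} = \sqrt{\frac{1}{981} - \left(2481 - 1116 - \left(55 - 64\right) \left(-37\right)\right)} = \sqrt{\frac{1}{981} - 1032} = \sqrt{- \frac{1012391}{981}} = \frac{i \sqrt{110350619}}{327}$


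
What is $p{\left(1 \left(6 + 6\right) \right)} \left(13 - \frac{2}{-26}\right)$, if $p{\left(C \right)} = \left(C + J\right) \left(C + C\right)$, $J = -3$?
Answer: $\frac{36720}{13} \approx 2824.6$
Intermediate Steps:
$p{\left(C \right)} = 2 C \left(-3 + C\right)$ ($p{\left(C \right)} = \left(C - 3\right) \left(C + C\right) = \left(-3 + C\right) 2 C = 2 C \left(-3 + C\right)$)
$p{\left(1 \left(6 + 6\right) \right)} \left(13 - \frac{2}{-26}\right) = 2 \cdot 1 \left(6 + 6\right) \left(-3 + 1 \left(6 + 6\right)\right) \left(13 - \frac{2}{-26}\right) = 2 \cdot 1 \cdot 12 \left(-3 + 1 \cdot 12\right) \left(13 - - \frac{1}{13}\right) = 2 \cdot 12 \left(-3 + 12\right) \left(13 + \frac{1}{13}\right) = 2 \cdot 12 \cdot 9 \cdot \frac{170}{13} = 216 \cdot \frac{170}{13} = \frac{36720}{13}$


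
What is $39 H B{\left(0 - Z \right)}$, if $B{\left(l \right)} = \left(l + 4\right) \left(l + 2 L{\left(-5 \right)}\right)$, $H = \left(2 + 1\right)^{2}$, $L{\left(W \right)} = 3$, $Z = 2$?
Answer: $2808$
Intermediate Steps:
$H = 9$ ($H = 3^{2} = 9$)
$B{\left(l \right)} = \left(4 + l\right) \left(6 + l\right)$ ($B{\left(l \right)} = \left(l + 4\right) \left(l + 2 \cdot 3\right) = \left(4 + l\right) \left(l + 6\right) = \left(4 + l\right) \left(6 + l\right)$)
$39 H B{\left(0 - Z \right)} = 39 \cdot 9 \left(24 + \left(0 - 2\right)^{2} + 10 \left(0 - 2\right)\right) = 351 \left(24 + \left(0 - 2\right)^{2} + 10 \left(0 - 2\right)\right) = 351 \left(24 + \left(-2\right)^{2} + 10 \left(-2\right)\right) = 351 \left(24 + 4 - 20\right) = 351 \cdot 8 = 2808$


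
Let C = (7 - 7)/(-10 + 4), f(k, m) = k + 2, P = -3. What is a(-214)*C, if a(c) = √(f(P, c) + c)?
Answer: 0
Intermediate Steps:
f(k, m) = 2 + k
a(c) = √(-1 + c) (a(c) = √((2 - 3) + c) = √(-1 + c))
C = 0 (C = 0/(-6) = 0*(-⅙) = 0)
a(-214)*C = √(-1 - 214)*0 = √(-215)*0 = (I*√215)*0 = 0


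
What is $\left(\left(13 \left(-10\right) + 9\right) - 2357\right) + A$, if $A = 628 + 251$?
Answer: $-1599$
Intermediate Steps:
$A = 879$
$\left(\left(13 \left(-10\right) + 9\right) - 2357\right) + A = \left(\left(13 \left(-10\right) + 9\right) - 2357\right) + 879 = \left(\left(-130 + 9\right) - 2357\right) + 879 = \left(-121 - 2357\right) + 879 = -2478 + 879 = -1599$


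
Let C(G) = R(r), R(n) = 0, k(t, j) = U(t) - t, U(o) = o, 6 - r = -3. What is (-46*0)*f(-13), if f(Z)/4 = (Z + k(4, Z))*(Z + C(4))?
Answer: 0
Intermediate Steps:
r = 9 (r = 6 - 1*(-3) = 6 + 3 = 9)
k(t, j) = 0 (k(t, j) = t - t = 0)
C(G) = 0
f(Z) = 4*Z**2 (f(Z) = 4*((Z + 0)*(Z + 0)) = 4*(Z*Z) = 4*Z**2)
(-46*0)*f(-13) = (-46*0)*(4*(-13)**2) = 0*(4*169) = 0*676 = 0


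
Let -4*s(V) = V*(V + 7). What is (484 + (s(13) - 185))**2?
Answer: 54756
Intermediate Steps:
s(V) = -V*(7 + V)/4 (s(V) = -V*(V + 7)/4 = -V*(7 + V)/4)
(484 + (s(13) - 185))**2 = (484 + (-1/4*13*(7 + 13) - 185))**2 = (484 + (-1/4*13*20 - 185))**2 = (484 + (-65 - 185))**2 = (484 - 250)**2 = 234**2 = 54756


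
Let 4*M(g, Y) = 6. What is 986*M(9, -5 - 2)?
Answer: 1479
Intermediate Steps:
M(g, Y) = 3/2 (M(g, Y) = (¼)*6 = 3/2)
986*M(9, -5 - 2) = 986*(3/2) = 1479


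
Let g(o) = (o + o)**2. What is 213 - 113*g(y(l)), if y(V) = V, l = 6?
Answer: -16059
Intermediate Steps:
g(o) = 4*o**2 (g(o) = (2*o)**2 = 4*o**2)
213 - 113*g(y(l)) = 213 - 452*6**2 = 213 - 452*36 = 213 - 113*144 = 213 - 16272 = -16059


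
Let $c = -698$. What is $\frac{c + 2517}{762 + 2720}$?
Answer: $\frac{1819}{3482} \approx 0.5224$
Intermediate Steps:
$\frac{c + 2517}{762 + 2720} = \frac{-698 + 2517}{762 + 2720} = \frac{1819}{3482}$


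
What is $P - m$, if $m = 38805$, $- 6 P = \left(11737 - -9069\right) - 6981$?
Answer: $- \frac{246655}{6} \approx -41109.0$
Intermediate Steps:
$P = - \frac{13825}{6}$ ($P = - \frac{\left(11737 - -9069\right) - 6981}{6} = - \frac{\left(11737 + 9069\right) - 6981}{6} = - \frac{20806 - 6981}{6} = \left(- \frac{1}{6}\right) 13825 = - \frac{13825}{6} \approx -2304.2$)
$P - m = - \frac{13825}{6} - 38805 = - \frac{246655}{6}$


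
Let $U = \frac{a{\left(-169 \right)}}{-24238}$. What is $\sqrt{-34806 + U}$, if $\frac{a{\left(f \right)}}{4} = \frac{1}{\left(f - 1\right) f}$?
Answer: $\frac{i \sqrt{6241834406889910265}}{13391495} \approx 186.56 i$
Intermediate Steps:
$a{\left(f \right)} = \frac{4}{f \left(-1 + f\right)}$ ($a{\left(f \right)} = \frac{4}{\left(f - 1\right) f} = \frac{4}{\left(-1 + f\right) f} = \frac{4}{f \left(-1 + f\right)}$)
$U = - \frac{1}{174089435}$ ($U = \frac{4 \frac{1}{-169} \frac{1}{-1 - 169}}{-24238} = 4 \left(- \frac{1}{169}\right) \frac{1}{-170} \left(- \frac{1}{24238}\right) = 4 \left(- \frac{1}{169}\right) \left(- \frac{1}{170}\right) \left(- \frac{1}{24238}\right) = \frac{2}{14365} \left(- \frac{1}{24238}\right) = - \frac{1}{174089435} \approx -5.7442 \cdot 10^{-9}$)
$\sqrt{-34806 + U} = \sqrt{-34806 - \frac{1}{174089435}} = \sqrt{- \frac{6059356874611}{174089435}} = \frac{i \sqrt{6241834406889910265}}{13391495}$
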